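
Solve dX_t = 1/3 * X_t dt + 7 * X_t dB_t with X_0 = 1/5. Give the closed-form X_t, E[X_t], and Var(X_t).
X_t = 1/5 * exp((-145/6) t + (7) B_t); E[X_t] = exp(t/3)/5; Var(X_t) = (exp(49*t) - 1)*exp(2*t/3)/25

For GBM dX = mu X dt + sigma X dB with X_0 = x_0, apply Itô to Y = log X: dY = (mu - sigma^2/2) dt + sigma dB, so Y_t = log(x_0) + (mu - sigma^2/2) t + sigma B_t and hence X_t = x_0 * exp((mu - sigma^2/2) t + sigma B_t).
With mu = 1/3, sigma = 7, x_0 = 1/5, this gives:
  X_t = 1/5 * exp((-145/6) * t + (7) * B_t).
Since sigma*B_t ~ Normal(0, sigma^2 t), E[exp(sigma*B_t)] = exp(sigma^2 t / 2); so E[X_t] = x_0 * exp((mu - sigma^2/2) t) * exp(sigma^2 t / 2) = x_0 * exp(mu t) = exp(t/3)/5.
Var(X_t) = E[X_t^2] - (E[X_t])^2 = x_0^2 * exp(2 mu t) * (exp(sigma^2 t) - 1) = (exp(49*t) - 1)*exp(2*t/3)/25.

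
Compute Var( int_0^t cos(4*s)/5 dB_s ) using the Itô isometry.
Var = t/50 + sin(4*t)*cos(4*t)/200

The Itô integral of a deterministic integrand f(s) has mean 0 because each increment f(s) * (B_{s+ds} - B_s) has mean 0. By the Itô isometry:
  Var( int_0^t f(s) dB_s ) = E[ (int_0^t f(s) dB_s)^2 ] = int_0^t f(s)^2 ds.
Here f(s) = cos(4*s)/5, so f(s)^2 = cos(4*s)^2/25. Integrate:
  int_0^t (cos(4*s)^2/25) ds = t/50 + sin(4*t)*cos(4*t)/200.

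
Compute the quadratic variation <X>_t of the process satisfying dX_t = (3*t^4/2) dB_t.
<X>_t = t^9/4

For an Itô process dX_t = a(t) dt + b(t) dB_t, the quadratic variation is <X>_t = int_0^t b(s)^2 ds (the drift term does not contribute). Here b(s) = 3*s^4/2, so
  b(s)^2 = 9*s^8/4.
Integrating from 0 to t:
  <X>_t = int_0^t (9*s^8/4) ds = t^9/4.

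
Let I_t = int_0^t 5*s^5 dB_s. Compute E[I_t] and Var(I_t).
E[I_t] = 0; Var(I_t) = 25*t^11/11

The Itô integral of a deterministic integrand f(s) has mean 0 because each increment f(s) * (B_{s+ds} - B_s) has mean 0. By the Itô isometry:
  Var( int_0^t f(s) dB_s ) = E[ (int_0^t f(s) dB_s)^2 ] = int_0^t f(s)^2 ds.
Here f(s) = 5*s^5, so f(s)^2 = 25*s^10. Integrate:
  int_0^t (25*s^10) ds = 25*t^11/11.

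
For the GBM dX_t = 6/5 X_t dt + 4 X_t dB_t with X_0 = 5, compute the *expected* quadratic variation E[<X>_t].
E[<X>_t] = 500*exp(92*t/5)/23 - 500/23

<X>_t = int_0^t (4 * X_s)^2 ds. Taking expectation inside the integral: E[<X>_t] = 4^2 * int_0^t E[X_s^2] ds. For GBM, E[X_s^2] = x_0^2 * exp((2 mu + sigma^2) s). Integrating:
  E[<X>_t] = 4^2 * 5^2 * (exp((2*(6/5) + 4^2) t) - 1) / (2*(6/5) + 4^2)
           = 4^2 * 5^2 * (exp((92/5) t) - 1) / (92/5) = 500*exp(92*t/5)/23 - 500/23.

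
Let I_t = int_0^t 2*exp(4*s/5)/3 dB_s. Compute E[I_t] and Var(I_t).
E[I_t] = 0; Var(I_t) = 5*exp(8*t/5)/18 - 5/18

The Itô integral of a deterministic integrand f(s) has mean 0 because each increment f(s) * (B_{s+ds} - B_s) has mean 0. By the Itô isometry:
  Var( int_0^t f(s) dB_s ) = E[ (int_0^t f(s) dB_s)^2 ] = int_0^t f(s)^2 ds.
Here f(s) = 2*exp(4*s/5)/3, so f(s)^2 = 4*exp(8*s/5)/9. Integrate:
  int_0^t (4*exp(8*s/5)/9) ds = 5*exp(8*t/5)/18 - 5/18.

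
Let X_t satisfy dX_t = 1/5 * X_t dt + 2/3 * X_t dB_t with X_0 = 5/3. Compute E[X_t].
E[X_t] = 5*exp(t/5)/3

For GBM dX = mu X dt + sigma X dB with X_0 = x_0, apply Itô to Y = log X: dY = (mu - sigma^2/2) dt + sigma dB, so Y_t = log(x_0) + (mu - sigma^2/2) t + sigma B_t and hence X_t = x_0 * exp((mu - sigma^2/2) t + sigma B_t).
With mu = 1/5, sigma = 2/3, x_0 = 5/3, this gives:
  X_t = 5/3 * exp((-1/45) * t + (2/3) * B_t).
Since sigma*B_t ~ Normal(0, sigma^2 t), E[exp(sigma*B_t)] = exp(sigma^2 t / 2); so E[X_t] = x_0 * exp((mu - sigma^2/2) t) * exp(sigma^2 t / 2) = x_0 * exp(mu t) = 5*exp(t/5)/3.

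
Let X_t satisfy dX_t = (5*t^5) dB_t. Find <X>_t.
<X>_t = 25*t^11/11

For an Itô process dX_t = a(t) dt + b(t) dB_t, the quadratic variation is <X>_t = int_0^t b(s)^2 ds (the drift term does not contribute). Here b(s) = 5*s^5, so
  b(s)^2 = 25*s^10.
Integrating from 0 to t:
  <X>_t = int_0^t (25*s^10) ds = 25*t^11/11.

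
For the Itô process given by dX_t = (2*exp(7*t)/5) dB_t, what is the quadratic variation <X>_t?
<X>_t = 2*exp(14*t)/175 - 2/175

For an Itô process dX_t = a(t) dt + b(t) dB_t, the quadratic variation is <X>_t = int_0^t b(s)^2 ds (the drift term does not contribute). Here b(s) = 2*exp(7*s)/5, so
  b(s)^2 = 4*exp(14*s)/25.
Integrating from 0 to t:
  <X>_t = int_0^t (4*exp(14*s)/25) ds = 2*exp(14*t)/175 - 2/175.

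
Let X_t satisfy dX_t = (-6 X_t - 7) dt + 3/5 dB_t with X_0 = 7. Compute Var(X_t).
Var(X_t) = 3/100 - 3*exp(-12*t)/100

The variance V(t) = Var(X_t) satisfies V'(t) = 2 a V(t) + c^2 with V(0) = 0 (drift coefficient is linear in X, diffusion is constant). With a = -6, c = 3/5, the solution is
  V(t) = (c^2 / (2 a)) * (exp(2 a t) - 1)
       = ((3/5)^2 / (2*(-6))) * (exp((-12) t) - 1)
       = 3/100 - 3*exp(-12*t)/100.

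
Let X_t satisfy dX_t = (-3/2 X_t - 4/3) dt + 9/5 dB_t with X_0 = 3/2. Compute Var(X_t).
Var(X_t) = 27/25 - 27*exp(-3*t)/25

The variance V(t) = Var(X_t) satisfies V'(t) = 2 a V(t) + c^2 with V(0) = 0 (drift coefficient is linear in X, diffusion is constant). With a = -3/2, c = 9/5, the solution is
  V(t) = (c^2 / (2 a)) * (exp(2 a t) - 1)
       = ((9/5)^2 / (2*(-3/2))) * (exp((-3) t) - 1)
       = 27/25 - 27*exp(-3*t)/25.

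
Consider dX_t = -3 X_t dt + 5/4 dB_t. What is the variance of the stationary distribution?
lim Var(X_t) = 25/96

The OU SDE dX = -theta X dt + sigma dB admits the integrating factor exp(theta t): d(exp(theta t) X_t) = sigma exp(theta t) dB_t. Integrating from 0 to t gives X_t = x_0 * exp(-theta t) + sigma * int_0^t exp(-theta (t-s)) dB_s for any initial x_0. The Itô integral has variance (by the Itô isometry) sigma^2 * int_0^t exp(-2 theta (t - s)) ds = sigma^2 * (1 - exp(-2 theta t)) / (2 theta), independent of x_0.
With theta = 3, sigma = 5/4:
  Var(X_t) = (5/4)^2 * (1 - exp(-2*3 t)) / (2 * 3) = 25/96 - 25*exp(-6*t)/96.
As t -> infinity, exp(-2*3 t) -> 0, so the stationary variance is sigma^2 / (2 theta) = 25/96.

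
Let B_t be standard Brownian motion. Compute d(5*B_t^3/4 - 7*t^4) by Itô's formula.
d(5*B_t^3/4 - 7*t^4) = (15*B_t/4 - 28*t^3) dt + (15*B_t^2/4) dB_t

Itô's formula for f(t, x): d f(t, B_t) = (f_t + (1/2) f_xx) dt + f_x dB_t. Compute partials of f(t, x) = -7*t^4 + 5*x^3/4:
  f_t(t,x)  = -28*t^3
  f_x(t,x)  = 15*x^2/4
  f_xx(t,x) = 15*x/2
Assemble drift = f_t + (1/2) f_xx = -28*t^3 + 15*x/4 and diffusion = f_x = 15*x^2/4. Substituting x = B_t:
  d(5*B_t^3/4 - 7*t^4) = (15*B_t/4 - 28*t^3) dt + (15*B_t^2/4) dB_t.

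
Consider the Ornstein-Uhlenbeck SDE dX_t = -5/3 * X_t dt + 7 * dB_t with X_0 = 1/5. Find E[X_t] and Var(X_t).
E[X_t] = exp(-5*t/3)/5; Var(X_t) = 147/10 - 147*exp(-10*t/3)/10

The OU SDE dX = -theta X dt + sigma dB admits the integrating factor exp(theta t): d(exp(theta t) X_t) = sigma exp(theta t) dB_t. Integrating from 0 to t:
  X_t = x_0 * exp(-theta t) + sigma * int_0^t exp(-theta (t-s)) dB_s.
The Itô integral has mean 0 and (by the Itô isometry) variance sigma^2 * int_0^t exp(-2 theta (t - s)) ds = sigma^2 * (1 - exp(-2 theta t)) / (2 theta).
With theta = 5/3, sigma = 7, x_0 = 1/5:
  E[X_t] = 1/5 * exp(-5/3 t) = exp(-5*t/3)/5
  Var(X_t) = (7)^2 * (1 - exp(-2*5/3 t)) / (2 * 5/3) = 147/10 - 147*exp(-10*t/3)/10.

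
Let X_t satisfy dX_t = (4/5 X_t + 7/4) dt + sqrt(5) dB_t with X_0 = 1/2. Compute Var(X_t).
Var(X_t) = 25*exp(8*t/5)/8 - 25/8

The variance V(t) = Var(X_t) satisfies V'(t) = 2 a V(t) + c^2 with V(0) = 0 (drift coefficient is linear in X, diffusion is constant). With a = 4/5, c = sqrt(5), the solution is
  V(t) = (c^2 / (2 a)) * (exp(2 a t) - 1)
       = (sqrt(5)^2 / (2*(4/5))) * (exp((8/5) t) - 1)
       = 25*exp(8*t/5)/8 - 25/8.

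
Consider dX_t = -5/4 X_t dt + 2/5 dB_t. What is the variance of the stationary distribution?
lim Var(X_t) = 8/125

The OU SDE dX = -theta X dt + sigma dB admits the integrating factor exp(theta t): d(exp(theta t) X_t) = sigma exp(theta t) dB_t. Integrating from 0 to t gives X_t = x_0 * exp(-theta t) + sigma * int_0^t exp(-theta (t-s)) dB_s for any initial x_0. The Itô integral has variance (by the Itô isometry) sigma^2 * int_0^t exp(-2 theta (t - s)) ds = sigma^2 * (1 - exp(-2 theta t)) / (2 theta), independent of x_0.
With theta = 5/4, sigma = 2/5:
  Var(X_t) = (2/5)^2 * (1 - exp(-2*5/4 t)) / (2 * 5/4) = 8/125 - 8*exp(-5*t/2)/125.
As t -> infinity, exp(-2*5/4 t) -> 0, so the stationary variance is sigma^2 / (2 theta) = 8/125.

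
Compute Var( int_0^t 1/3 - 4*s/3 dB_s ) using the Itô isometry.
Var = t*(16*t^2 - 12*t + 3)/27

The Itô integral of a deterministic integrand f(s) has mean 0 because each increment f(s) * (B_{s+ds} - B_s) has mean 0. By the Itô isometry:
  Var( int_0^t f(s) dB_s ) = E[ (int_0^t f(s) dB_s)^2 ] = int_0^t f(s)^2 ds.
Here f(s) = 1/3 - 4*s/3, so f(s)^2 = (4*s - 1)^2/9. Integrate:
  int_0^t ((4*s - 1)^2/9) ds = t*(16*t^2 - 12*t + 3)/27.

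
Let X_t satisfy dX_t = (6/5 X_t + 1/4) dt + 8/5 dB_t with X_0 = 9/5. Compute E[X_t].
E[X_t] = 241*exp(6*t/5)/120 - 5/24

Taking expectations and using E[dB_t] = 0, the mean m(t) = E[X_t] satisfies the ODE m'(t) = a m(t) + b with m(0) = x_0. With a = 6/5, b = 1/4, x_0 = 9/5, the solution is
  m(t) = x_0 * exp(a t) + (b/a) * (exp(a t) - 1)
       = (9/5) * exp((6/5) t) + ((1/4)/(6/5)) * (exp((6/5) t) - 1)
       = 241*exp(6*t/5)/120 - 5/24.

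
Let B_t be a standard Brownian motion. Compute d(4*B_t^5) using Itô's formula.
d(4*B_t^5) = (40*B_t^3) dt + (20*B_t^4) dB_t

Itô's formula for f(B_t) gives d f(B_t) = f'(B_t) dB_t + (1/2) f''(B_t) dt. Compute derivatives of f(x) = 4*x^5:
  f'(x)  = 20*x^4
  f''(x) = 80*x^3
Substitute x = B_t and multiply the f'' term by 1/2:
  drift     = (1/2) * (80*x^3) evaluated at B_t = 40*B_t^3
  diffusion = (20*x^4) evaluated at B_t = 20*B_t^4
Therefore d(4*B_t^5) = (40*B_t^3) dt + (20*B_t^4) dB_t.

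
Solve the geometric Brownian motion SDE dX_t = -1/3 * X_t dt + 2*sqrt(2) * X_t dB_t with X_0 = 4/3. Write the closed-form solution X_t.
X_t = 4/3 * exp((-13/3) * t + (2*sqrt(2)) * B_t)

For GBM dX = mu X dt + sigma X dB with X_0 = x_0, apply Itô to Y = log X: dY = (mu - sigma^2/2) dt + sigma dB, so Y_t = log(x_0) + (mu - sigma^2/2) t + sigma B_t and hence X_t = x_0 * exp((mu - sigma^2/2) t + sigma B_t).
With mu = -1/3, sigma = 2*sqrt(2), x_0 = 4/3, this gives:
  X_t = 4/3 * exp((-13/3) * t + (2*sqrt(2)) * B_t).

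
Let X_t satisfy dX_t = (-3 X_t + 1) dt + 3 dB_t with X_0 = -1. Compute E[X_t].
E[X_t] = 1/3 - 4*exp(-3*t)/3

Taking expectations and using E[dB_t] = 0, the mean m(t) = E[X_t] satisfies the ODE m'(t) = a m(t) + b with m(0) = x_0. With a = -3, b = 1, x_0 = -1, the solution is
  m(t) = x_0 * exp(a t) + (b/a) * (exp(a t) - 1)
       = (-1) * exp((-3) t) + (1/(-3)) * (exp((-3) t) - 1)
       = 1/3 - 4*exp(-3*t)/3.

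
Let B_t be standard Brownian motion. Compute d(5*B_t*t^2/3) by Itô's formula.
d(5*B_t*t^2/3) = (10*B_t*t/3) dt + (5*t^2/3) dB_t

Itô's formula for f(t, x): d f(t, B_t) = (f_t + (1/2) f_xx) dt + f_x dB_t. Compute partials of f(t, x) = 5*t^2*x/3:
  f_t(t,x)  = 10*t*x/3
  f_x(t,x)  = 5*t^2/3
  f_xx(t,x) = 0
Assemble drift = f_t + (1/2) f_xx = 10*t*x/3 and diffusion = f_x = 5*t^2/3. Substituting x = B_t:
  d(5*B_t*t^2/3) = (10*B_t*t/3) dt + (5*t^2/3) dB_t.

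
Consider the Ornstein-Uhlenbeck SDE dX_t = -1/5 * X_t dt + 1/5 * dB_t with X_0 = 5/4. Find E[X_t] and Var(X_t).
E[X_t] = 5*exp(-t/5)/4; Var(X_t) = 1/10 - exp(-2*t/5)/10

The OU SDE dX = -theta X dt + sigma dB admits the integrating factor exp(theta t): d(exp(theta t) X_t) = sigma exp(theta t) dB_t. Integrating from 0 to t:
  X_t = x_0 * exp(-theta t) + sigma * int_0^t exp(-theta (t-s)) dB_s.
The Itô integral has mean 0 and (by the Itô isometry) variance sigma^2 * int_0^t exp(-2 theta (t - s)) ds = sigma^2 * (1 - exp(-2 theta t)) / (2 theta).
With theta = 1/5, sigma = 1/5, x_0 = 5/4:
  E[X_t] = 5/4 * exp(-1/5 t) = 5*exp(-t/5)/4
  Var(X_t) = (1/5)^2 * (1 - exp(-2*1/5 t)) / (2 * 1/5) = 1/10 - exp(-2*t/5)/10.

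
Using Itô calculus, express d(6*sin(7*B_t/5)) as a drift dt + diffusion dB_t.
d(6*sin(7*B_t/5)) = (-147*sin(7*B_t/5)/25) dt + (42*cos(7*B_t/5)/5) dB_t

Itô's formula for f(B_t) gives d f(B_t) = f'(B_t) dB_t + (1/2) f''(B_t) dt. Compute derivatives of f(x) = 6*sin(7*x/5):
  f'(x)  = 42*cos(7*x/5)/5
  f''(x) = -294*sin(7*x/5)/25
Substitute x = B_t and multiply the f'' term by 1/2:
  drift     = (1/2) * (-294*sin(7*x/5)/25) evaluated at B_t = -147*sin(7*B_t/5)/25
  diffusion = (42*cos(7*x/5)/5) evaluated at B_t = 42*cos(7*B_t/5)/5
Therefore d(6*sin(7*B_t/5)) = (-147*sin(7*B_t/5)/25) dt + (42*cos(7*B_t/5)/5) dB_t.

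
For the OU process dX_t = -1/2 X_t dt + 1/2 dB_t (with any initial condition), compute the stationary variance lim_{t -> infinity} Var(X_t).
lim Var(X_t) = 1/4

The OU SDE dX = -theta X dt + sigma dB admits the integrating factor exp(theta t): d(exp(theta t) X_t) = sigma exp(theta t) dB_t. Integrating from 0 to t gives X_t = x_0 * exp(-theta t) + sigma * int_0^t exp(-theta (t-s)) dB_s for any initial x_0. The Itô integral has variance (by the Itô isometry) sigma^2 * int_0^t exp(-2 theta (t - s)) ds = sigma^2 * (1 - exp(-2 theta t)) / (2 theta), independent of x_0.
With theta = 1/2, sigma = 1/2:
  Var(X_t) = (1/2)^2 * (1 - exp(-2*1/2 t)) / (2 * 1/2) = (exp(t) - 1)*exp(-t)/4.
As t -> infinity, exp(-2*1/2 t) -> 0, so the stationary variance is sigma^2 / (2 theta) = 1/4.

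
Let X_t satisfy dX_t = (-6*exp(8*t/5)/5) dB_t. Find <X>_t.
<X>_t = 9*exp(16*t/5)/20 - 9/20

For an Itô process dX_t = a(t) dt + b(t) dB_t, the quadratic variation is <X>_t = int_0^t b(s)^2 ds (the drift term does not contribute). Here b(s) = -6*exp(8*s/5)/5, so
  b(s)^2 = 36*exp(16*s/5)/25.
Integrating from 0 to t:
  <X>_t = int_0^t (36*exp(16*s/5)/25) ds = 9*exp(16*t/5)/20 - 9/20.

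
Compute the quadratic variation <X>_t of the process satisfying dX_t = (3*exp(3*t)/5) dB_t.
<X>_t = 3*exp(6*t)/50 - 3/50

For an Itô process dX_t = a(t) dt + b(t) dB_t, the quadratic variation is <X>_t = int_0^t b(s)^2 ds (the drift term does not contribute). Here b(s) = 3*exp(3*s)/5, so
  b(s)^2 = 9*exp(6*s)/25.
Integrating from 0 to t:
  <X>_t = int_0^t (9*exp(6*s)/25) ds = 3*exp(6*t)/50 - 3/50.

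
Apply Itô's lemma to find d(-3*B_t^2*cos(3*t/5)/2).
d(-3*B_t^2*cos(3*t/5)/2) = (9*B_t^2*sin(3*t/5)/10 - 3*cos(3*t/5)/2) dt + (-3*B_t*cos(3*t/5)) dB_t

Itô's formula for f(t, x): d f(t, B_t) = (f_t + (1/2) f_xx) dt + f_x dB_t. Compute partials of f(t, x) = -3*x^2*cos(3*t/5)/2:
  f_t(t,x)  = 9*x^2*sin(3*t/5)/10
  f_x(t,x)  = -3*x*cos(3*t/5)
  f_xx(t,x) = -3*cos(3*t/5)
Assemble drift = f_t + (1/2) f_xx = 9*x^2*sin(3*t/5)/10 - 3*cos(3*t/5)/2 and diffusion = f_x = -3*x*cos(3*t/5). Substituting x = B_t:
  d(-3*B_t^2*cos(3*t/5)/2) = (9*B_t^2*sin(3*t/5)/10 - 3*cos(3*t/5)/2) dt + (-3*B_t*cos(3*t/5)) dB_t.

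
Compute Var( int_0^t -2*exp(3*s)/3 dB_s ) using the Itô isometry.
Var = 2*exp(6*t)/27 - 2/27

The Itô integral of a deterministic integrand f(s) has mean 0 because each increment f(s) * (B_{s+ds} - B_s) has mean 0. By the Itô isometry:
  Var( int_0^t f(s) dB_s ) = E[ (int_0^t f(s) dB_s)^2 ] = int_0^t f(s)^2 ds.
Here f(s) = -2*exp(3*s)/3, so f(s)^2 = 4*exp(6*s)/9. Integrate:
  int_0^t (4*exp(6*s)/9) ds = 2*exp(6*t)/27 - 2/27.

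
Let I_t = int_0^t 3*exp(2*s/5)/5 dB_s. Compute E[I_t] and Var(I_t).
E[I_t] = 0; Var(I_t) = 9*exp(4*t/5)/20 - 9/20

The Itô integral of a deterministic integrand f(s) has mean 0 because each increment f(s) * (B_{s+ds} - B_s) has mean 0. By the Itô isometry:
  Var( int_0^t f(s) dB_s ) = E[ (int_0^t f(s) dB_s)^2 ] = int_0^t f(s)^2 ds.
Here f(s) = 3*exp(2*s/5)/5, so f(s)^2 = 9*exp(4*s/5)/25. Integrate:
  int_0^t (9*exp(4*s/5)/25) ds = 9*exp(4*t/5)/20 - 9/20.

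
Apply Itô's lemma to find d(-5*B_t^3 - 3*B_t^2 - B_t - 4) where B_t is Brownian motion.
d(-5*B_t^3 - 3*B_t^2 - B_t - 4) = (-15*B_t - 3) dt + (-15*B_t^2 - 6*B_t - 1) dB_t

Itô's formula for f(B_t) gives d f(B_t) = f'(B_t) dB_t + (1/2) f''(B_t) dt. Compute derivatives of f(x) = -5*x^3 - 3*x^2 - x - 4:
  f'(x)  = -15*x^2 - 6*x - 1
  f''(x) = -30*x - 6
Substitute x = B_t and multiply the f'' term by 1/2:
  drift     = (1/2) * (-30*x - 6) evaluated at B_t = -15*B_t - 3
  diffusion = (-15*x^2 - 6*x - 1) evaluated at B_t = -15*B_t^2 - 6*B_t - 1
Therefore d(-5*B_t^3 - 3*B_t^2 - B_t - 4) = (-15*B_t - 3) dt + (-15*B_t^2 - 6*B_t - 1) dB_t.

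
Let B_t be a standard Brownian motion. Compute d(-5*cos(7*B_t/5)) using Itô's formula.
d(-5*cos(7*B_t/5)) = (49*cos(7*B_t/5)/10) dt + (7*sin(7*B_t/5)) dB_t

Itô's formula for f(B_t) gives d f(B_t) = f'(B_t) dB_t + (1/2) f''(B_t) dt. Compute derivatives of f(x) = -5*cos(7*x/5):
  f'(x)  = 7*sin(7*x/5)
  f''(x) = 49*cos(7*x/5)/5
Substitute x = B_t and multiply the f'' term by 1/2:
  drift     = (1/2) * (49*cos(7*x/5)/5) evaluated at B_t = 49*cos(7*B_t/5)/10
  diffusion = (7*sin(7*x/5)) evaluated at B_t = 7*sin(7*B_t/5)
Therefore d(-5*cos(7*B_t/5)) = (49*cos(7*B_t/5)/10) dt + (7*sin(7*B_t/5)) dB_t.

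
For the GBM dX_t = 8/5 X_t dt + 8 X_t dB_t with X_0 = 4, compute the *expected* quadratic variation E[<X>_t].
E[<X>_t] = 320*exp(336*t/5)/21 - 320/21

<X>_t = int_0^t (8 * X_s)^2 ds. Taking expectation inside the integral: E[<X>_t] = 8^2 * int_0^t E[X_s^2] ds. For GBM, E[X_s^2] = x_0^2 * exp((2 mu + sigma^2) s). Integrating:
  E[<X>_t] = 8^2 * 4^2 * (exp((2*(8/5) + 8^2) t) - 1) / (2*(8/5) + 8^2)
           = 8^2 * 4^2 * (exp((336/5) t) - 1) / (336/5) = 320*exp(336*t/5)/21 - 320/21.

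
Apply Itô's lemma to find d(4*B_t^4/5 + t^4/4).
d(4*B_t^4/5 + t^4/4) = (24*B_t^2/5 + t^3) dt + (16*B_t^3/5) dB_t

Itô's formula for f(t, x): d f(t, B_t) = (f_t + (1/2) f_xx) dt + f_x dB_t. Compute partials of f(t, x) = t^4/4 + 4*x^4/5:
  f_t(t,x)  = t^3
  f_x(t,x)  = 16*x^3/5
  f_xx(t,x) = 48*x^2/5
Assemble drift = f_t + (1/2) f_xx = t^3 + 24*x^2/5 and diffusion = f_x = 16*x^3/5. Substituting x = B_t:
  d(4*B_t^4/5 + t^4/4) = (24*B_t^2/5 + t^3) dt + (16*B_t^3/5) dB_t.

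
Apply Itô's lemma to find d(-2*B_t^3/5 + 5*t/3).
d(-2*B_t^3/5 + 5*t/3) = (5/3 - 6*B_t/5) dt + (-6*B_t^2/5) dB_t

Itô's formula for f(t, x): d f(t, B_t) = (f_t + (1/2) f_xx) dt + f_x dB_t. Compute partials of f(t, x) = 5*t/3 - 2*x^3/5:
  f_t(t,x)  = 5/3
  f_x(t,x)  = -6*x^2/5
  f_xx(t,x) = -12*x/5
Assemble drift = f_t + (1/2) f_xx = 5/3 - 6*x/5 and diffusion = f_x = -6*x^2/5. Substituting x = B_t:
  d(-2*B_t^3/5 + 5*t/3) = (5/3 - 6*B_t/5) dt + (-6*B_t^2/5) dB_t.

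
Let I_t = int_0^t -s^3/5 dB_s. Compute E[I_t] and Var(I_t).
E[I_t] = 0; Var(I_t) = t^7/175

The Itô integral of a deterministic integrand f(s) has mean 0 because each increment f(s) * (B_{s+ds} - B_s) has mean 0. By the Itô isometry:
  Var( int_0^t f(s) dB_s ) = E[ (int_0^t f(s) dB_s)^2 ] = int_0^t f(s)^2 ds.
Here f(s) = -s^3/5, so f(s)^2 = s^6/25. Integrate:
  int_0^t (s^6/25) ds = t^7/175.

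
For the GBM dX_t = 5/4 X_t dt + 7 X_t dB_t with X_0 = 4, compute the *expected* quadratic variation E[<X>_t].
E[<X>_t] = 1568*exp(103*t/2)/103 - 1568/103

<X>_t = int_0^t (7 * X_s)^2 ds. Taking expectation inside the integral: E[<X>_t] = 7^2 * int_0^t E[X_s^2] ds. For GBM, E[X_s^2] = x_0^2 * exp((2 mu + sigma^2) s). Integrating:
  E[<X>_t] = 7^2 * 4^2 * (exp((2*(5/4) + 7^2) t) - 1) / (2*(5/4) + 7^2)
           = 7^2 * 4^2 * (exp((103/2) t) - 1) / (103/2) = 1568*exp(103*t/2)/103 - 1568/103.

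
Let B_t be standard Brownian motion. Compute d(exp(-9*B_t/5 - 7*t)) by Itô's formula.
d(exp(-9*B_t/5 - 7*t)) = (-269*exp(-9*B_t/5 - 7*t)/50) dt + (-9*exp(-9*B_t/5 - 7*t)/5) dB_t

Itô's formula for f(t, x): d f(t, B_t) = (f_t + (1/2) f_xx) dt + f_x dB_t. Compute partials of f(t, x) = exp(-7*t - 9*x/5):
  f_t(t,x)  = -7*exp(-7*t - 9*x/5)
  f_x(t,x)  = -9*exp(-7*t - 9*x/5)/5
  f_xx(t,x) = 81*exp(-7*t - 9*x/5)/25
Assemble drift = f_t + (1/2) f_xx = -269*exp(-7*t - 9*x/5)/50 and diffusion = f_x = -9*exp(-7*t - 9*x/5)/5. Substituting x = B_t:
  d(exp(-9*B_t/5 - 7*t)) = (-269*exp(-9*B_t/5 - 7*t)/50) dt + (-9*exp(-9*B_t/5 - 7*t)/5) dB_t.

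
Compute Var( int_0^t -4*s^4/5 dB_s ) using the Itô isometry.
Var = 16*t^9/225

The Itô integral of a deterministic integrand f(s) has mean 0 because each increment f(s) * (B_{s+ds} - B_s) has mean 0. By the Itô isometry:
  Var( int_0^t f(s) dB_s ) = E[ (int_0^t f(s) dB_s)^2 ] = int_0^t f(s)^2 ds.
Here f(s) = -4*s^4/5, so f(s)^2 = 16*s^8/25. Integrate:
  int_0^t (16*s^8/25) ds = 16*t^9/225.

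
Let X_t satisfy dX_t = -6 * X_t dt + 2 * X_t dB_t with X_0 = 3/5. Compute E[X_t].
E[X_t] = 3*exp(-6*t)/5

For GBM dX = mu X dt + sigma X dB with X_0 = x_0, apply Itô to Y = log X: dY = (mu - sigma^2/2) dt + sigma dB, so Y_t = log(x_0) + (mu - sigma^2/2) t + sigma B_t and hence X_t = x_0 * exp((mu - sigma^2/2) t + sigma B_t).
With mu = -6, sigma = 2, x_0 = 3/5, this gives:
  X_t = 3/5 * exp((-8) * t + (2) * B_t).
Since sigma*B_t ~ Normal(0, sigma^2 t), E[exp(sigma*B_t)] = exp(sigma^2 t / 2); so E[X_t] = x_0 * exp((mu - sigma^2/2) t) * exp(sigma^2 t / 2) = x_0 * exp(mu t) = 3*exp(-6*t)/5.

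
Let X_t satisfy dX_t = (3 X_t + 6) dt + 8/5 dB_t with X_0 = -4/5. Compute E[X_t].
E[X_t] = 6*exp(3*t)/5 - 2

Taking expectations and using E[dB_t] = 0, the mean m(t) = E[X_t] satisfies the ODE m'(t) = a m(t) + b with m(0) = x_0. With a = 3, b = 6, x_0 = -4/5, the solution is
  m(t) = x_0 * exp(a t) + (b/a) * (exp(a t) - 1)
       = (-4/5) * exp(3 t) + (6/3) * (exp(3 t) - 1)
       = 6*exp(3*t)/5 - 2.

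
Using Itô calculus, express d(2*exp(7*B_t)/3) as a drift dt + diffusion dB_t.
d(2*exp(7*B_t)/3) = (49*exp(7*B_t)/3) dt + (14*exp(7*B_t)/3) dB_t

Itô's formula for f(B_t) gives d f(B_t) = f'(B_t) dB_t + (1/2) f''(B_t) dt. Compute derivatives of f(x) = 2*exp(7*x)/3:
  f'(x)  = 14*exp(7*x)/3
  f''(x) = 98*exp(7*x)/3
Substitute x = B_t and multiply the f'' term by 1/2:
  drift     = (1/2) * (98*exp(7*x)/3) evaluated at B_t = 49*exp(7*B_t)/3
  diffusion = (14*exp(7*x)/3) evaluated at B_t = 14*exp(7*B_t)/3
Therefore d(2*exp(7*B_t)/3) = (49*exp(7*B_t)/3) dt + (14*exp(7*B_t)/3) dB_t.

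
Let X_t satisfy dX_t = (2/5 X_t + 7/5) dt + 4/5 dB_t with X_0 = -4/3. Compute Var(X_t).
Var(X_t) = 4*exp(4*t/5)/5 - 4/5

The variance V(t) = Var(X_t) satisfies V'(t) = 2 a V(t) + c^2 with V(0) = 0 (drift coefficient is linear in X, diffusion is constant). With a = 2/5, c = 4/5, the solution is
  V(t) = (c^2 / (2 a)) * (exp(2 a t) - 1)
       = ((4/5)^2 / (2*(2/5))) * (exp((4/5) t) - 1)
       = 4*exp(4*t/5)/5 - 4/5.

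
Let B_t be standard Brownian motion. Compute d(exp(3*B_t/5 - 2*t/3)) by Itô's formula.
d(exp(3*B_t/5 - 2*t/3)) = (-73*exp(3*B_t/5 - 2*t/3)/150) dt + (3*exp(3*B_t/5 - 2*t/3)/5) dB_t

Itô's formula for f(t, x): d f(t, B_t) = (f_t + (1/2) f_xx) dt + f_x dB_t. Compute partials of f(t, x) = exp(-2*t/3 + 3*x/5):
  f_t(t,x)  = -2*exp(-2*t/3 + 3*x/5)/3
  f_x(t,x)  = 3*exp(-2*t/3 + 3*x/5)/5
  f_xx(t,x) = 9*exp(-2*t/3 + 3*x/5)/25
Assemble drift = f_t + (1/2) f_xx = -73*exp(-2*t/3 + 3*x/5)/150 and diffusion = f_x = 3*exp(-2*t/3 + 3*x/5)/5. Substituting x = B_t:
  d(exp(3*B_t/5 - 2*t/3)) = (-73*exp(3*B_t/5 - 2*t/3)/150) dt + (3*exp(3*B_t/5 - 2*t/3)/5) dB_t.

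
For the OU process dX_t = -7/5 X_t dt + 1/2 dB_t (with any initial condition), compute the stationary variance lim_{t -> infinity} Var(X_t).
lim Var(X_t) = 5/56

The OU SDE dX = -theta X dt + sigma dB admits the integrating factor exp(theta t): d(exp(theta t) X_t) = sigma exp(theta t) dB_t. Integrating from 0 to t gives X_t = x_0 * exp(-theta t) + sigma * int_0^t exp(-theta (t-s)) dB_s for any initial x_0. The Itô integral has variance (by the Itô isometry) sigma^2 * int_0^t exp(-2 theta (t - s)) ds = sigma^2 * (1 - exp(-2 theta t)) / (2 theta), independent of x_0.
With theta = 7/5, sigma = 1/2:
  Var(X_t) = (1/2)^2 * (1 - exp(-2*7/5 t)) / (2 * 7/5) = 5/56 - 5*exp(-14*t/5)/56.
As t -> infinity, exp(-2*7/5 t) -> 0, so the stationary variance is sigma^2 / (2 theta) = 5/56.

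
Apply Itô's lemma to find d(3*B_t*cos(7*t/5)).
d(3*B_t*cos(7*t/5)) = (-21*B_t*sin(7*t/5)/5) dt + (3*cos(7*t/5)) dB_t

Itô's formula for f(t, x): d f(t, B_t) = (f_t + (1/2) f_xx) dt + f_x dB_t. Compute partials of f(t, x) = 3*x*cos(7*t/5):
  f_t(t,x)  = -21*x*sin(7*t/5)/5
  f_x(t,x)  = 3*cos(7*t/5)
  f_xx(t,x) = 0
Assemble drift = f_t + (1/2) f_xx = -21*x*sin(7*t/5)/5 and diffusion = f_x = 3*cos(7*t/5). Substituting x = B_t:
  d(3*B_t*cos(7*t/5)) = (-21*B_t*sin(7*t/5)/5) dt + (3*cos(7*t/5)) dB_t.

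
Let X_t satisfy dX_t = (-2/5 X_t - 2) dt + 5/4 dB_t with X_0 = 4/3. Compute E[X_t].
E[X_t] = -5 + 19*exp(-2*t/5)/3

Taking expectations and using E[dB_t] = 0, the mean m(t) = E[X_t] satisfies the ODE m'(t) = a m(t) + b with m(0) = x_0. With a = -2/5, b = -2, x_0 = 4/3, the solution is
  m(t) = x_0 * exp(a t) + (b/a) * (exp(a t) - 1)
       = (4/3) * exp((-2/5) t) + ((-2)/(-2/5)) * (exp((-2/5) t) - 1)
       = -5 + 19*exp(-2*t/5)/3.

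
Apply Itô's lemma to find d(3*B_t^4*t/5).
d(3*B_t^4*t/5) = (3*B_t^2*(B_t^2 + 6*t)/5) dt + (12*B_t^3*t/5) dB_t

Itô's formula for f(t, x): d f(t, B_t) = (f_t + (1/2) f_xx) dt + f_x dB_t. Compute partials of f(t, x) = 3*t*x^4/5:
  f_t(t,x)  = 3*x^4/5
  f_x(t,x)  = 12*t*x^3/5
  f_xx(t,x) = 36*t*x^2/5
Assemble drift = f_t + (1/2) f_xx = 3*x^2*(6*t + x^2)/5 and diffusion = f_x = 12*t*x^3/5. Substituting x = B_t:
  d(3*B_t^4*t/5) = (3*B_t^2*(B_t^2 + 6*t)/5) dt + (12*B_t^3*t/5) dB_t.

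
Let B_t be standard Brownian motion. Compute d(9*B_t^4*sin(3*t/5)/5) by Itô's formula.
d(9*B_t^4*sin(3*t/5)/5) = (27*B_t^2*(B_t^2*cos(3*t/5) + 10*sin(3*t/5))/25) dt + (36*B_t^3*sin(3*t/5)/5) dB_t

Itô's formula for f(t, x): d f(t, B_t) = (f_t + (1/2) f_xx) dt + f_x dB_t. Compute partials of f(t, x) = 9*x^4*sin(3*t/5)/5:
  f_t(t,x)  = 27*x^4*cos(3*t/5)/25
  f_x(t,x)  = 36*x^3*sin(3*t/5)/5
  f_xx(t,x) = 108*x^2*sin(3*t/5)/5
Assemble drift = f_t + (1/2) f_xx = 27*x^2*(x^2*cos(3*t/5) + 10*sin(3*t/5))/25 and diffusion = f_x = 36*x^3*sin(3*t/5)/5. Substituting x = B_t:
  d(9*B_t^4*sin(3*t/5)/5) = (27*B_t^2*(B_t^2*cos(3*t/5) + 10*sin(3*t/5))/25) dt + (36*B_t^3*sin(3*t/5)/5) dB_t.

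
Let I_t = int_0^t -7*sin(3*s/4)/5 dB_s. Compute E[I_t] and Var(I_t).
E[I_t] = 0; Var(I_t) = 49*t/50 - 49*sin(3*t/2)/75

The Itô integral of a deterministic integrand f(s) has mean 0 because each increment f(s) * (B_{s+ds} - B_s) has mean 0. By the Itô isometry:
  Var( int_0^t f(s) dB_s ) = E[ (int_0^t f(s) dB_s)^2 ] = int_0^t f(s)^2 ds.
Here f(s) = -7*sin(3*s/4)/5, so f(s)^2 = 49*sin(3*s/4)^2/25. Integrate:
  int_0^t (49*sin(3*s/4)^2/25) ds = 49*t/50 - 49*sin(3*t/2)/75.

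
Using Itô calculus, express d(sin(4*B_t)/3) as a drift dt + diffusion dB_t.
d(sin(4*B_t)/3) = (-8*sin(4*B_t)/3) dt + (4*cos(4*B_t)/3) dB_t

Itô's formula for f(B_t) gives d f(B_t) = f'(B_t) dB_t + (1/2) f''(B_t) dt. Compute derivatives of f(x) = sin(4*x)/3:
  f'(x)  = 4*cos(4*x)/3
  f''(x) = -16*sin(4*x)/3
Substitute x = B_t and multiply the f'' term by 1/2:
  drift     = (1/2) * (-16*sin(4*x)/3) evaluated at B_t = -8*sin(4*B_t)/3
  diffusion = (4*cos(4*x)/3) evaluated at B_t = 4*cos(4*B_t)/3
Therefore d(sin(4*B_t)/3) = (-8*sin(4*B_t)/3) dt + (4*cos(4*B_t)/3) dB_t.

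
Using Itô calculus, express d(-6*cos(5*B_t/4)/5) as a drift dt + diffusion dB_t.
d(-6*cos(5*B_t/4)/5) = (15*cos(5*B_t/4)/16) dt + (3*sin(5*B_t/4)/2) dB_t

Itô's formula for f(B_t) gives d f(B_t) = f'(B_t) dB_t + (1/2) f''(B_t) dt. Compute derivatives of f(x) = -6*cos(5*x/4)/5:
  f'(x)  = 3*sin(5*x/4)/2
  f''(x) = 15*cos(5*x/4)/8
Substitute x = B_t and multiply the f'' term by 1/2:
  drift     = (1/2) * (15*cos(5*x/4)/8) evaluated at B_t = 15*cos(5*B_t/4)/16
  diffusion = (3*sin(5*x/4)/2) evaluated at B_t = 3*sin(5*B_t/4)/2
Therefore d(-6*cos(5*B_t/4)/5) = (15*cos(5*B_t/4)/16) dt + (3*sin(5*B_t/4)/2) dB_t.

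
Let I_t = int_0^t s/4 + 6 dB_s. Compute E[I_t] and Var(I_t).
E[I_t] = 0; Var(I_t) = t*(t^2 + 72*t + 1728)/48

The Itô integral of a deterministic integrand f(s) has mean 0 because each increment f(s) * (B_{s+ds} - B_s) has mean 0. By the Itô isometry:
  Var( int_0^t f(s) dB_s ) = E[ (int_0^t f(s) dB_s)^2 ] = int_0^t f(s)^2 ds.
Here f(s) = s/4 + 6, so f(s)^2 = (s + 24)^2/16. Integrate:
  int_0^t ((s + 24)^2/16) ds = t*(t^2 + 72*t + 1728)/48.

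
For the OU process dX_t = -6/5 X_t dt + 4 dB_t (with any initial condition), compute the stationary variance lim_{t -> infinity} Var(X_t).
lim Var(X_t) = 20/3

The OU SDE dX = -theta X dt + sigma dB admits the integrating factor exp(theta t): d(exp(theta t) X_t) = sigma exp(theta t) dB_t. Integrating from 0 to t gives X_t = x_0 * exp(-theta t) + sigma * int_0^t exp(-theta (t-s)) dB_s for any initial x_0. The Itô integral has variance (by the Itô isometry) sigma^2 * int_0^t exp(-2 theta (t - s)) ds = sigma^2 * (1 - exp(-2 theta t)) / (2 theta), independent of x_0.
With theta = 6/5, sigma = 4:
  Var(X_t) = (4)^2 * (1 - exp(-2*6/5 t)) / (2 * 6/5) = 20/3 - 20*exp(-12*t/5)/3.
As t -> infinity, exp(-2*6/5 t) -> 0, so the stationary variance is sigma^2 / (2 theta) = 20/3.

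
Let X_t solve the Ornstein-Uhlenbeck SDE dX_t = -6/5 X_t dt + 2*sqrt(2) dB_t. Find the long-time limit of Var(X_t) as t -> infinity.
lim Var(X_t) = 10/3

The OU SDE dX = -theta X dt + sigma dB admits the integrating factor exp(theta t): d(exp(theta t) X_t) = sigma exp(theta t) dB_t. Integrating from 0 to t gives X_t = x_0 * exp(-theta t) + sigma * int_0^t exp(-theta (t-s)) dB_s for any initial x_0. The Itô integral has variance (by the Itô isometry) sigma^2 * int_0^t exp(-2 theta (t - s)) ds = sigma^2 * (1 - exp(-2 theta t)) / (2 theta), independent of x_0.
With theta = 6/5, sigma = 2*sqrt(2):
  Var(X_t) = (2*sqrt(2))^2 * (1 - exp(-2*6/5 t)) / (2 * 6/5) = 10/3 - 10*exp(-12*t/5)/3.
As t -> infinity, exp(-2*6/5 t) -> 0, so the stationary variance is sigma^2 / (2 theta) = 10/3.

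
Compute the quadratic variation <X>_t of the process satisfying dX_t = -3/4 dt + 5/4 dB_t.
<X>_t = 25*t/16

For an Itô process dX_t = a(t) dt + b(t) dB_t, the quadratic variation is <X>_t = int_0^t b(s)^2 ds (the drift term does not contribute). Here b(s) = 5/4, so
  b(s)^2 = 25/16.
Integrating from 0 to t:
  <X>_t = int_0^t (25/16) ds = 25*t/16.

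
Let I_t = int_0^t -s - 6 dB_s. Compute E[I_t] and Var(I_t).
E[I_t] = 0; Var(I_t) = t*(t^2 + 18*t + 108)/3

The Itô integral of a deterministic integrand f(s) has mean 0 because each increment f(s) * (B_{s+ds} - B_s) has mean 0. By the Itô isometry:
  Var( int_0^t f(s) dB_s ) = E[ (int_0^t f(s) dB_s)^2 ] = int_0^t f(s)^2 ds.
Here f(s) = -s - 6, so f(s)^2 = (s + 6)^2. Integrate:
  int_0^t ((s + 6)^2) ds = t*(t^2 + 18*t + 108)/3.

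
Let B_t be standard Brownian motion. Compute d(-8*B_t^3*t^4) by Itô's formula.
d(-8*B_t^3*t^4) = (8*B_t*t^3*(-4*B_t^2 - 3*t)) dt + (-24*B_t^2*t^4) dB_t

Itô's formula for f(t, x): d f(t, B_t) = (f_t + (1/2) f_xx) dt + f_x dB_t. Compute partials of f(t, x) = -8*t^4*x^3:
  f_t(t,x)  = -32*t^3*x^3
  f_x(t,x)  = -24*t^4*x^2
  f_xx(t,x) = -48*t^4*x
Assemble drift = f_t + (1/2) f_xx = 8*t^3*x*(-3*t - 4*x^2) and diffusion = f_x = -24*t^4*x^2. Substituting x = B_t:
  d(-8*B_t^3*t^4) = (8*B_t*t^3*(-4*B_t^2 - 3*t)) dt + (-24*B_t^2*t^4) dB_t.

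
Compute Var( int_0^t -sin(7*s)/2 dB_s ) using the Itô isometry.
Var = t/8 - sin(14*t)/112

The Itô integral of a deterministic integrand f(s) has mean 0 because each increment f(s) * (B_{s+ds} - B_s) has mean 0. By the Itô isometry:
  Var( int_0^t f(s) dB_s ) = E[ (int_0^t f(s) dB_s)^2 ] = int_0^t f(s)^2 ds.
Here f(s) = -sin(7*s)/2, so f(s)^2 = sin(7*s)^2/4. Integrate:
  int_0^t (sin(7*s)^2/4) ds = t/8 - sin(14*t)/112.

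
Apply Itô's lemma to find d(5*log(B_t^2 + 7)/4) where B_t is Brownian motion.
d(5*log(B_t^2 + 7)/4) = (5*(7 - B_t^2)/(4*(B_t^2 + 7)^2)) dt + (5*B_t/(2*(B_t^2 + 7))) dB_t

Itô's formula for f(B_t) gives d f(B_t) = f'(B_t) dB_t + (1/2) f''(B_t) dt. Compute derivatives of f(x) = 5*log(x^2 + 7)/4:
  f'(x)  = 5*x/(2*(x^2 + 7))
  f''(x) = 5*(7 - x^2)/(2*(x^2 + 7)^2)
Substitute x = B_t and multiply the f'' term by 1/2:
  drift     = (1/2) * (5*(7 - x^2)/(2*(x^2 + 7)^2)) evaluated at B_t = 5*(7 - B_t^2)/(4*(B_t^2 + 7)^2)
  diffusion = (5*x/(2*(x^2 + 7))) evaluated at B_t = 5*B_t/(2*(B_t^2 + 7))
Therefore d(5*log(B_t^2 + 7)/4) = (5*(7 - B_t^2)/(4*(B_t^2 + 7)^2)) dt + (5*B_t/(2*(B_t^2 + 7))) dB_t.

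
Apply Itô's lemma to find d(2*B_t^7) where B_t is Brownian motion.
d(2*B_t^7) = (42*B_t^5) dt + (14*B_t^6) dB_t

Itô's formula for f(B_t) gives d f(B_t) = f'(B_t) dB_t + (1/2) f''(B_t) dt. Compute derivatives of f(x) = 2*x^7:
  f'(x)  = 14*x^6
  f''(x) = 84*x^5
Substitute x = B_t and multiply the f'' term by 1/2:
  drift     = (1/2) * (84*x^5) evaluated at B_t = 42*B_t^5
  diffusion = (14*x^6) evaluated at B_t = 14*B_t^6
Therefore d(2*B_t^7) = (42*B_t^5) dt + (14*B_t^6) dB_t.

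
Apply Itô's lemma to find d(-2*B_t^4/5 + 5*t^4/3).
d(-2*B_t^4/5 + 5*t^4/3) = (-12*B_t^2/5 + 20*t^3/3) dt + (-8*B_t^3/5) dB_t

Itô's formula for f(t, x): d f(t, B_t) = (f_t + (1/2) f_xx) dt + f_x dB_t. Compute partials of f(t, x) = 5*t^4/3 - 2*x^4/5:
  f_t(t,x)  = 20*t^3/3
  f_x(t,x)  = -8*x^3/5
  f_xx(t,x) = -24*x^2/5
Assemble drift = f_t + (1/2) f_xx = 20*t^3/3 - 12*x^2/5 and diffusion = f_x = -8*x^3/5. Substituting x = B_t:
  d(-2*B_t^4/5 + 5*t^4/3) = (-12*B_t^2/5 + 20*t^3/3) dt + (-8*B_t^3/5) dB_t.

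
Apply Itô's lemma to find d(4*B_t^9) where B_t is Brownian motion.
d(4*B_t^9) = (144*B_t^7) dt + (36*B_t^8) dB_t

Itô's formula for f(B_t) gives d f(B_t) = f'(B_t) dB_t + (1/2) f''(B_t) dt. Compute derivatives of f(x) = 4*x^9:
  f'(x)  = 36*x^8
  f''(x) = 288*x^7
Substitute x = B_t and multiply the f'' term by 1/2:
  drift     = (1/2) * (288*x^7) evaluated at B_t = 144*B_t^7
  diffusion = (36*x^8) evaluated at B_t = 36*B_t^8
Therefore d(4*B_t^9) = (144*B_t^7) dt + (36*B_t^8) dB_t.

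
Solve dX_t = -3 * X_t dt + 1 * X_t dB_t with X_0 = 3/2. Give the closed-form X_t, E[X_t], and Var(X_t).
X_t = 3/2 * exp((-7/2) t + (1) B_t); E[X_t] = 3*exp(-3*t)/2; Var(X_t) = (9*exp(t) - 9)*exp(-6*t)/4

For GBM dX = mu X dt + sigma X dB with X_0 = x_0, apply Itô to Y = log X: dY = (mu - sigma^2/2) dt + sigma dB, so Y_t = log(x_0) + (mu - sigma^2/2) t + sigma B_t and hence X_t = x_0 * exp((mu - sigma^2/2) t + sigma B_t).
With mu = -3, sigma = 1, x_0 = 3/2, this gives:
  X_t = 3/2 * exp((-7/2) * t + (1) * B_t).
Since sigma*B_t ~ Normal(0, sigma^2 t), E[exp(sigma*B_t)] = exp(sigma^2 t / 2); so E[X_t] = x_0 * exp((mu - sigma^2/2) t) * exp(sigma^2 t / 2) = x_0 * exp(mu t) = 3*exp(-3*t)/2.
Var(X_t) = E[X_t^2] - (E[X_t])^2 = x_0^2 * exp(2 mu t) * (exp(sigma^2 t) - 1) = (9*exp(t) - 9)*exp(-6*t)/4.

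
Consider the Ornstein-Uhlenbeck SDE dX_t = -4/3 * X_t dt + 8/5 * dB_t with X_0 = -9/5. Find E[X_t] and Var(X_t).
E[X_t] = -9*exp(-4*t/3)/5; Var(X_t) = 24/25 - 24*exp(-8*t/3)/25

The OU SDE dX = -theta X dt + sigma dB admits the integrating factor exp(theta t): d(exp(theta t) X_t) = sigma exp(theta t) dB_t. Integrating from 0 to t:
  X_t = x_0 * exp(-theta t) + sigma * int_0^t exp(-theta (t-s)) dB_s.
The Itô integral has mean 0 and (by the Itô isometry) variance sigma^2 * int_0^t exp(-2 theta (t - s)) ds = sigma^2 * (1 - exp(-2 theta t)) / (2 theta).
With theta = 4/3, sigma = 8/5, x_0 = -9/5:
  E[X_t] = -9/5 * exp(-4/3 t) = -9*exp(-4*t/3)/5
  Var(X_t) = (8/5)^2 * (1 - exp(-2*4/3 t)) / (2 * 4/3) = 24/25 - 24*exp(-8*t/3)/25.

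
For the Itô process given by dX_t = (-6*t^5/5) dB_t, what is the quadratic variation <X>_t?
<X>_t = 36*t^11/275

For an Itô process dX_t = a(t) dt + b(t) dB_t, the quadratic variation is <X>_t = int_0^t b(s)^2 ds (the drift term does not contribute). Here b(s) = -6*s^5/5, so
  b(s)^2 = 36*s^10/25.
Integrating from 0 to t:
  <X>_t = int_0^t (36*s^10/25) ds = 36*t^11/275.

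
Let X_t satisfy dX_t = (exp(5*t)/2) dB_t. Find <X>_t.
<X>_t = exp(10*t)/40 - 1/40

For an Itô process dX_t = a(t) dt + b(t) dB_t, the quadratic variation is <X>_t = int_0^t b(s)^2 ds (the drift term does not contribute). Here b(s) = exp(5*s)/2, so
  b(s)^2 = exp(10*s)/4.
Integrating from 0 to t:
  <X>_t = int_0^t (exp(10*s)/4) ds = exp(10*t)/40 - 1/40.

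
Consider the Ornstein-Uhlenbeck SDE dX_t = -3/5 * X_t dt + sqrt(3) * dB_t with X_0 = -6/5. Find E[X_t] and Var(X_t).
E[X_t] = -6*exp(-3*t/5)/5; Var(X_t) = 5/2 - 5*exp(-6*t/5)/2

The OU SDE dX = -theta X dt + sigma dB admits the integrating factor exp(theta t): d(exp(theta t) X_t) = sigma exp(theta t) dB_t. Integrating from 0 to t:
  X_t = x_0 * exp(-theta t) + sigma * int_0^t exp(-theta (t-s)) dB_s.
The Itô integral has mean 0 and (by the Itô isometry) variance sigma^2 * int_0^t exp(-2 theta (t - s)) ds = sigma^2 * (1 - exp(-2 theta t)) / (2 theta).
With theta = 3/5, sigma = sqrt(3), x_0 = -6/5:
  E[X_t] = -6/5 * exp(-3/5 t) = -6*exp(-3*t/5)/5
  Var(X_t) = (sqrt(3))^2 * (1 - exp(-2*3/5 t)) / (2 * 3/5) = 5/2 - 5*exp(-6*t/5)/2.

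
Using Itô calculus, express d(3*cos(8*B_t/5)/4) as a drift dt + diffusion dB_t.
d(3*cos(8*B_t/5)/4) = (-24*cos(8*B_t/5)/25) dt + (-6*sin(8*B_t/5)/5) dB_t

Itô's formula for f(B_t) gives d f(B_t) = f'(B_t) dB_t + (1/2) f''(B_t) dt. Compute derivatives of f(x) = 3*cos(8*x/5)/4:
  f'(x)  = -6*sin(8*x/5)/5
  f''(x) = -48*cos(8*x/5)/25
Substitute x = B_t and multiply the f'' term by 1/2:
  drift     = (1/2) * (-48*cos(8*x/5)/25) evaluated at B_t = -24*cos(8*B_t/5)/25
  diffusion = (-6*sin(8*x/5)/5) evaluated at B_t = -6*sin(8*B_t/5)/5
Therefore d(3*cos(8*B_t/5)/4) = (-24*cos(8*B_t/5)/25) dt + (-6*sin(8*B_t/5)/5) dB_t.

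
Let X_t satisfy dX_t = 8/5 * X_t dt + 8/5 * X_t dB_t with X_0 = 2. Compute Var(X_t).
Var(X_t) = 4*(exp(64*t/25) - 1)*exp(16*t/5)

For GBM dX = mu X dt + sigma X dB with X_0 = x_0, apply Itô to Y = log X: dY = (mu - sigma^2/2) dt + sigma dB, so Y_t = log(x_0) + (mu - sigma^2/2) t + sigma B_t and hence X_t = x_0 * exp((mu - sigma^2/2) t + sigma B_t).
With mu = 8/5, sigma = 8/5, x_0 = 2, this gives:
  X_t = 2 * exp((8/25) * t + (8/5) * B_t).
Since sigma*B_t ~ Normal(0, sigma^2 t), E[exp(sigma*B_t)] = exp(sigma^2 t / 2); so E[X_t] = x_0 * exp((mu - sigma^2/2) t) * exp(sigma^2 t / 2) = x_0 * exp(mu t) = 2*exp(8*t/5).
Var(X_t) = E[X_t^2] - (E[X_t])^2 = x_0^2 * exp(2 mu t) * (exp(sigma^2 t) - 1) = 4*(exp(64*t/25) - 1)*exp(16*t/5).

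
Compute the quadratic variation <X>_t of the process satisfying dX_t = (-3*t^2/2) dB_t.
<X>_t = 9*t^5/20

For an Itô process dX_t = a(t) dt + b(t) dB_t, the quadratic variation is <X>_t = int_0^t b(s)^2 ds (the drift term does not contribute). Here b(s) = -3*s^2/2, so
  b(s)^2 = 9*s^4/4.
Integrating from 0 to t:
  <X>_t = int_0^t (9*s^4/4) ds = 9*t^5/20.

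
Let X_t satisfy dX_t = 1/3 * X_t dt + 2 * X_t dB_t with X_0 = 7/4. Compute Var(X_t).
Var(X_t) = 49*(exp(4*t) - 1)*exp(2*t/3)/16

For GBM dX = mu X dt + sigma X dB with X_0 = x_0, apply Itô to Y = log X: dY = (mu - sigma^2/2) dt + sigma dB, so Y_t = log(x_0) + (mu - sigma^2/2) t + sigma B_t and hence X_t = x_0 * exp((mu - sigma^2/2) t + sigma B_t).
With mu = 1/3, sigma = 2, x_0 = 7/4, this gives:
  X_t = 7/4 * exp((-5/3) * t + (2) * B_t).
Since sigma*B_t ~ Normal(0, sigma^2 t), E[exp(sigma*B_t)] = exp(sigma^2 t / 2); so E[X_t] = x_0 * exp((mu - sigma^2/2) t) * exp(sigma^2 t / 2) = x_0 * exp(mu t) = 7*exp(t/3)/4.
Var(X_t) = E[X_t^2] - (E[X_t])^2 = x_0^2 * exp(2 mu t) * (exp(sigma^2 t) - 1) = 49*(exp(4*t) - 1)*exp(2*t/3)/16.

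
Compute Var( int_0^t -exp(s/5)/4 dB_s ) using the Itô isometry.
Var = 5*exp(2*t/5)/32 - 5/32

The Itô integral of a deterministic integrand f(s) has mean 0 because each increment f(s) * (B_{s+ds} - B_s) has mean 0. By the Itô isometry:
  Var( int_0^t f(s) dB_s ) = E[ (int_0^t f(s) dB_s)^2 ] = int_0^t f(s)^2 ds.
Here f(s) = -exp(s/5)/4, so f(s)^2 = exp(2*s/5)/16. Integrate:
  int_0^t (exp(2*s/5)/16) ds = 5*exp(2*t/5)/32 - 5/32.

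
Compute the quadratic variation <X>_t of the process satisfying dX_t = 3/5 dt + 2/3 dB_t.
<X>_t = 4*t/9

For an Itô process dX_t = a(t) dt + b(t) dB_t, the quadratic variation is <X>_t = int_0^t b(s)^2 ds (the drift term does not contribute). Here b(s) = 2/3, so
  b(s)^2 = 4/9.
Integrating from 0 to t:
  <X>_t = int_0^t (4/9) ds = 4*t/9.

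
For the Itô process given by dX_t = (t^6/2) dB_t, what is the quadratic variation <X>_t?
<X>_t = t^13/52

For an Itô process dX_t = a(t) dt + b(t) dB_t, the quadratic variation is <X>_t = int_0^t b(s)^2 ds (the drift term does not contribute). Here b(s) = s^6/2, so
  b(s)^2 = s^12/4.
Integrating from 0 to t:
  <X>_t = int_0^t (s^12/4) ds = t^13/52.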